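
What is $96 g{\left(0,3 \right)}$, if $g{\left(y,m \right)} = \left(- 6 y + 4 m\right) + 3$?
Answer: $1440$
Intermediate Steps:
$g{\left(y,m \right)} = 3 - 6 y + 4 m$
$96 g{\left(0,3 \right)} = 96 \left(3 - 0 + 4 \cdot 3\right) = 96 \left(3 + 0 + 12\right) = 96 \cdot 15 = 1440$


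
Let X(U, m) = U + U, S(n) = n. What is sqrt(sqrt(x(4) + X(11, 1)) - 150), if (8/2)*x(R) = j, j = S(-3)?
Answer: sqrt(-600 + 2*sqrt(85))/2 ≈ 12.058*I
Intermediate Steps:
X(U, m) = 2*U
j = -3
x(R) = -3/4 (x(R) = (1/4)*(-3) = -3/4)
sqrt(sqrt(x(4) + X(11, 1)) - 150) = sqrt(sqrt(-3/4 + 2*11) - 150) = sqrt(sqrt(-3/4 + 22) - 150) = sqrt(sqrt(85/4) - 150) = sqrt(sqrt(85)/2 - 150) = sqrt(-150 + sqrt(85)/2)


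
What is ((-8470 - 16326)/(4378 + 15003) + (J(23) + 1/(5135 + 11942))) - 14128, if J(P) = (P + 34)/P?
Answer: -107537373693872/7612294751 ≈ -14127.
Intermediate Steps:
J(P) = (34 + P)/P
((-8470 - 16326)/(4378 + 15003) + (J(23) + 1/(5135 + 11942))) - 14128 = ((-8470 - 16326)/(4378 + 15003) + ((34 + 23)/23 + 1/(5135 + 11942))) - 14128 = (-24796/19381 + ((1/23)*57 + 1/17077)) - 14128 = (-24796*1/19381 + (57/23 + 1/17077)) - 14128 = (-24796/19381 + 973412/392771) - 14128 = 9126548256/7612294751 - 14128 = -107537373693872/7612294751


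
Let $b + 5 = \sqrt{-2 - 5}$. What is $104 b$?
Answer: $-520 + 104 i \sqrt{7} \approx -520.0 + 275.16 i$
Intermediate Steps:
$b = -5 + i \sqrt{7}$ ($b = -5 + \sqrt{-2 - 5} = -5 + \sqrt{-7} = -5 + i \sqrt{7} \approx -5.0 + 2.6458 i$)
$104 b = 104 \left(-5 + i \sqrt{7}\right) = -520 + 104 i \sqrt{7}$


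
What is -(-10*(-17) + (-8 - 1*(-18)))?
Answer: -180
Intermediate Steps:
-(-10*(-17) + (-8 - 1*(-18))) = -(170 + (-8 + 18)) = -(170 + 10) = -1*180 = -180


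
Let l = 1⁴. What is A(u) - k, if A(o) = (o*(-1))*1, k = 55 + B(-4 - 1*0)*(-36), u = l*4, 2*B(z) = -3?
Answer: -113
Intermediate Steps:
B(z) = -3/2 (B(z) = (½)*(-3) = -3/2)
l = 1
u = 4 (u = 1*4 = 4)
k = 109 (k = 55 - 3/2*(-36) = 55 + 54 = 109)
A(o) = -o (A(o) = -o*1 = -o)
A(u) - k = -1*4 - 1*109 = -4 - 109 = -113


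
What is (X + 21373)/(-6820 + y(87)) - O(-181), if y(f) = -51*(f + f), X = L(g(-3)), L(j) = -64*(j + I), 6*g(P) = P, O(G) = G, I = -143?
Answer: 2810057/15694 ≈ 179.05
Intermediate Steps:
g(P) = P/6
L(j) = 9152 - 64*j (L(j) = -64*(j - 143) = -64*(-143 + j) = 9152 - 64*j)
X = 9184 (X = 9152 - 32*(-3)/3 = 9152 - 64*(-½) = 9152 + 32 = 9184)
y(f) = -102*f
(X + 21373)/(-6820 + y(87)) - O(-181) = (9184 + 21373)/(-6820 - 102*87) - 1*(-181) = 30557/(-6820 - 8874) + 181 = 30557/(-15694) + 181 = 30557*(-1/15694) + 181 = -30557/15694 + 181 = 2810057/15694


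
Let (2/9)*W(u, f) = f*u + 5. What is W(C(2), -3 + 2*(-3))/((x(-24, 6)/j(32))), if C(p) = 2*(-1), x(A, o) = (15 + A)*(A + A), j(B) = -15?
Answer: -115/32 ≈ -3.5938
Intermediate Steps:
x(A, o) = 2*A*(15 + A) (x(A, o) = (15 + A)*(2*A) = 2*A*(15 + A))
C(p) = -2
W(u, f) = 45/2 + 9*f*u/2 (W(u, f) = 9*(f*u + 5)/2 = 9*(5 + f*u)/2 = 45/2 + 9*f*u/2)
W(C(2), -3 + 2*(-3))/((x(-24, 6)/j(32))) = (45/2 + (9/2)*(-3 + 2*(-3))*(-2))/(((2*(-24)*(15 - 24))/(-15))) = (45/2 + (9/2)*(-3 - 6)*(-2))/(((2*(-24)*(-9))*(-1/15))) = (45/2 + (9/2)*(-9)*(-2))/((432*(-1/15))) = (45/2 + 81)/(-144/5) = (207/2)*(-5/144) = -115/32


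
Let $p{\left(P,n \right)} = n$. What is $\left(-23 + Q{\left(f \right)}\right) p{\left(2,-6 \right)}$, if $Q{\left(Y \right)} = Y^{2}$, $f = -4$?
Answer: $42$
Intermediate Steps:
$\left(-23 + Q{\left(f \right)}\right) p{\left(2,-6 \right)} = \left(-23 + \left(-4\right)^{2}\right) \left(-6\right) = \left(-23 + 16\right) \left(-6\right) = \left(-7\right) \left(-6\right) = 42$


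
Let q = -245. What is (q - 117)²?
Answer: 131044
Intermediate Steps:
(q - 117)² = (-245 - 117)² = (-362)² = 131044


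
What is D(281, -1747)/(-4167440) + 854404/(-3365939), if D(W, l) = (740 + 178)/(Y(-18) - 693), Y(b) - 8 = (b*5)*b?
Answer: -97918719538753/385752092719400 ≈ -0.25384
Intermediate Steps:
Y(b) = 8 + 5*b² (Y(b) = 8 + (b*5)*b = 8 + (5*b)*b = 8 + 5*b²)
D(W, l) = 54/55 (D(W, l) = (740 + 178)/((8 + 5*(-18)²) - 693) = 918/((8 + 5*324) - 693) = 918/((8 + 1620) - 693) = 918/(1628 - 693) = 918/935 = 918*(1/935) = 54/55)
D(281, -1747)/(-4167440) + 854404/(-3365939) = (54/55)/(-4167440) + 854404/(-3365939) = (54/55)*(-1/4167440) + 854404*(-1/3365939) = -27/114604600 - 854404/3365939 = -97918719538753/385752092719400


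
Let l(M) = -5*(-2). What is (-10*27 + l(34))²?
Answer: 67600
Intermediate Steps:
l(M) = 10
(-10*27 + l(34))² = (-10*27 + 10)² = (-270 + 10)² = (-260)² = 67600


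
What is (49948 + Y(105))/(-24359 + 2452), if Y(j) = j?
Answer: -50053/21907 ≈ -2.2848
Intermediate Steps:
(49948 + Y(105))/(-24359 + 2452) = (49948 + 105)/(-24359 + 2452) = 50053/(-21907) = 50053*(-1/21907) = -50053/21907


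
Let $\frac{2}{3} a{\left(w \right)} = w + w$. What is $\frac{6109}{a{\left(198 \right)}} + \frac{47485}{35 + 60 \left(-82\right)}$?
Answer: $\frac{327275}{580338} \approx 0.56394$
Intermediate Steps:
$a{\left(w \right)} = 3 w$ ($a{\left(w \right)} = \frac{3 \left(w + w\right)}{2} = \frac{3 \cdot 2 w}{2} = 3 w$)
$\frac{6109}{a{\left(198 \right)}} + \frac{47485}{35 + 60 \left(-82\right)} = \frac{6109}{3 \cdot 198} + \frac{47485}{35 + 60 \left(-82\right)} = \frac{6109}{594} + \frac{47485}{35 - 4920} = 6109 \cdot \frac{1}{594} + \frac{47485}{-4885} = \frac{6109}{594} + 47485 \left(- \frac{1}{4885}\right) = \frac{6109}{594} - \frac{9497}{977} = \frac{327275}{580338}$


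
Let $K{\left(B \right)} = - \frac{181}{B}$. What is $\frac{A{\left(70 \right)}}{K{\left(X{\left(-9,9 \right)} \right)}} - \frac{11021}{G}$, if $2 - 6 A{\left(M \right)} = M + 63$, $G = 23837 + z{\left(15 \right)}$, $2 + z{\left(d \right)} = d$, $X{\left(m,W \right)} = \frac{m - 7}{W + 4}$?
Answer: $- \frac{34264013}{56119050} \approx -0.61056$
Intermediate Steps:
$X{\left(m,W \right)} = \frac{-7 + m}{4 + W}$
$z{\left(d \right)} = -2 + d$
$G = 23850$ ($G = 23837 + \left(-2 + 15\right) = 23837 + 13 = 23850$)
$A{\left(M \right)} = - \frac{61}{6} - \frac{M}{6}$ ($A{\left(M \right)} = \frac{1}{3} - \frac{M + 63}{6} = \frac{1}{3} - \frac{63 + M}{6} = \frac{1}{3} - \left(\frac{21}{2} + \frac{M}{6}\right) = - \frac{61}{6} - \frac{M}{6}$)
$\frac{A{\left(70 \right)}}{K{\left(X{\left(-9,9 \right)} \right)}} - \frac{11021}{G} = \frac{- \frac{61}{6} - \frac{35}{3}}{\left(-181\right) \frac{1}{\frac{1}{4 + 9} \left(-7 - 9\right)}} - \frac{11021}{23850} = \frac{- \frac{61}{6} - \frac{35}{3}}{\left(-181\right) \frac{1}{\frac{1}{13} \left(-16\right)}} - \frac{11021}{23850} = - \frac{131}{6 \left(- \frac{181}{\frac{1}{13} \left(-16\right)}\right)} - \frac{11021}{23850} = - \frac{131}{6 \left(- \frac{181}{- \frac{16}{13}}\right)} - \frac{11021}{23850} = - \frac{131}{6 \left(\left(-181\right) \left(- \frac{13}{16}\right)\right)} - \frac{11021}{23850} = - \frac{131}{6 \cdot \frac{2353}{16}} - \frac{11021}{23850} = \left(- \frac{131}{6}\right) \frac{16}{2353} - \frac{11021}{23850} = - \frac{1048}{7059} - \frac{11021}{23850} = - \frac{34264013}{56119050}$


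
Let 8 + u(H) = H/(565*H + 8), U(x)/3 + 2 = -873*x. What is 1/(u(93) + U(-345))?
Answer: 52553/47483790266 ≈ 1.1068e-6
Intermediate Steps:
U(x) = -6 - 2619*x (U(x) = -6 + 3*(-873*x) = -6 - 2619*x)
u(H) = -8 + H/(8 + 565*H) (u(H) = -8 + H/(565*H + 8) = -8 + H/(8 + 565*H))
1/(u(93) + U(-345)) = 1/((-64 - 4519*93)/(8 + 565*93) + (-6 - 2619*(-345))) = 1/((-64 - 420267)/(8 + 52545) + (-6 + 903555)) = 1/(-420331/52553 + 903549) = 1/(47483790266/52553) = 52553/47483790266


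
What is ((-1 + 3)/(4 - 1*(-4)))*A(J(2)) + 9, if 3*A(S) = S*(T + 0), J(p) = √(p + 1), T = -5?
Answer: 9 - 5*√3/12 ≈ 8.2783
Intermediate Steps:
J(p) = √(1 + p)
A(S) = -5*S/3 (A(S) = (S*(-5 + 0))/3 = (S*(-5))/3 = (-5*S)/3 = -5*S/3)
((-1 + 3)/(4 - 1*(-4)))*A(J(2)) + 9 = ((-1 + 3)/(4 - 1*(-4)))*(-5*√(1 + 2)/3) + 9 = (2/(4 + 4))*(-5*√3/3) + 9 = (2/8)*(-5*√3/3) + 9 = (2*(⅛))*(-5*√3/3) + 9 = (-5*√3/3)/4 + 9 = -5*√3/12 + 9 = 9 - 5*√3/12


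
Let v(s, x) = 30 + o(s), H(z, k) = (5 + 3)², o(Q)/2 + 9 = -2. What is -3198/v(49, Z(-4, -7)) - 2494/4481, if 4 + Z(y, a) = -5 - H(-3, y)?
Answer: -7175095/17924 ≈ -400.31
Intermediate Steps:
o(Q) = -22 (o(Q) = -18 + 2*(-2) = -18 - 4 = -22)
H(z, k) = 64 (H(z, k) = 8² = 64)
Z(y, a) = -73 (Z(y, a) = -4 + (-5 - 1*64) = -4 + (-5 - 64) = -4 - 69 = -73)
v(s, x) = 8 (v(s, x) = 30 - 22 = 8)
-3198/v(49, Z(-4, -7)) - 2494/4481 = -3198/8 - 2494/4481 = -3198*⅛ - 2494*1/4481 = -1599/4 - 2494/4481 = -7175095/17924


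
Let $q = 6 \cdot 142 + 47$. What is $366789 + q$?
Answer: $367688$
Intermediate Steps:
$q = 899$ ($q = 852 + 47 = 899$)
$366789 + q = 366789 + 899 = 367688$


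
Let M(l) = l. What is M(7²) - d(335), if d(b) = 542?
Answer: -493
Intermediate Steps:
M(7²) - d(335) = 7² - 1*542 = 49 - 542 = -493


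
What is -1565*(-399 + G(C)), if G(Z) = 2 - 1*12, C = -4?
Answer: 640085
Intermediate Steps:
G(Z) = -10 (G(Z) = 2 - 12 = -10)
-1565*(-399 + G(C)) = -1565*(-399 - 10) = -1565*(-409) = 640085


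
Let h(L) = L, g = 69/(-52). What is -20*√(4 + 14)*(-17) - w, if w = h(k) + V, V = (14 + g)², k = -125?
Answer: -96281/2704 + 1020*√2 ≈ 1406.9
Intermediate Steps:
g = -69/52 (g = 69*(-1/52) = -69/52 ≈ -1.3269)
V = 434281/2704 (V = (14 - 69/52)² = (659/52)² = 434281/2704 ≈ 160.61)
w = 96281/2704 (w = -125 + 434281/2704 = 96281/2704 ≈ 35.607)
-20*√(4 + 14)*(-17) - w = -20*√(4 + 14)*(-17) - 1*96281/2704 = -60*√2*(-17) - 96281/2704 = 1020*√2 - 96281/2704 = -96281/2704 + 1020*√2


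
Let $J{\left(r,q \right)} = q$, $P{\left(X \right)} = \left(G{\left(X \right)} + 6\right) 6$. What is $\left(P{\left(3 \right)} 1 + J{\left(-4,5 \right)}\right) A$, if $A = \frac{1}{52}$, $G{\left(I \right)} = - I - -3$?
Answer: $\frac{41}{52} \approx 0.78846$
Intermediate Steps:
$G{\left(I \right)} = 3 - I$ ($G{\left(I \right)} = - I + 3 = 3 - I$)
$P{\left(X \right)} = 54 - 6 X$ ($P{\left(X \right)} = \left(\left(3 - X\right) + 6\right) 6 = \left(9 - X\right) 6 = 54 - 6 X$)
$A = \frac{1}{52} \approx 0.019231$
$\left(P{\left(3 \right)} 1 + J{\left(-4,5 \right)}\right) A = \left(\left(54 - 18\right) 1 + 5\right) \frac{1}{52} = \left(36 \cdot 1 + 5\right) \frac{1}{52} = \left(36 + 5\right) \frac{1}{52} = 41 \cdot \frac{1}{52} = \frac{41}{52}$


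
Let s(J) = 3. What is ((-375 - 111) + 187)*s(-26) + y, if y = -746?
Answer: -1643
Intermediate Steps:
((-375 - 111) + 187)*s(-26) + y = ((-375 - 111) + 187)*3 - 746 = (-486 + 187)*3 - 746 = -299*3 - 746 = -897 - 746 = -1643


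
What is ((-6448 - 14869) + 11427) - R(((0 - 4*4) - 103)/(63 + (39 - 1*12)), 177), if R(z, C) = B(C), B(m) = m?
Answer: -10067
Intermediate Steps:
R(z, C) = C
((-6448 - 14869) + 11427) - R(((0 - 4*4) - 103)/(63 + (39 - 1*12)), 177) = ((-6448 - 14869) + 11427) - 1*177 = (-21317 + 11427) - 177 = -9890 - 177 = -10067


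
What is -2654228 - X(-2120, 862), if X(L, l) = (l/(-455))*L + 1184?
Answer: -242007980/91 ≈ -2.6594e+6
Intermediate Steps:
X(L, l) = 1184 - L*l/455 (X(L, l) = (l*(-1/455))*L + 1184 = (-l/455)*L + 1184 = -L*l/455 + 1184 = 1184 - L*l/455)
-2654228 - X(-2120, 862) = -2654228 - (1184 - 1/455*(-2120)*862) = -2654228 - (1184 + 365488/91) = -2654228 - 1*473232/91 = -2654228 - 473232/91 = -242007980/91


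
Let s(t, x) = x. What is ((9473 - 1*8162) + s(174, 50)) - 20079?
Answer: -18718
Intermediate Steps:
((9473 - 1*8162) + s(174, 50)) - 20079 = ((9473 - 1*8162) + 50) - 20079 = ((9473 - 8162) + 50) - 20079 = (1311 + 50) - 20079 = 1361 - 20079 = -18718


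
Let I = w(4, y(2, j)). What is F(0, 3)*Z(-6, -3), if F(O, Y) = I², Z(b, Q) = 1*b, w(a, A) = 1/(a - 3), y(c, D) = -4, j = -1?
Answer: -6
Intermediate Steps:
w(a, A) = 1/(-3 + a)
I = 1 (I = 1/(-3 + 4) = 1/1 = 1)
Z(b, Q) = b
F(O, Y) = 1 (F(O, Y) = 1² = 1)
F(0, 3)*Z(-6, -3) = 1*(-6) = -6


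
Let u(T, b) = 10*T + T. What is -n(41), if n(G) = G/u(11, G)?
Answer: -41/121 ≈ -0.33884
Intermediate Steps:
u(T, b) = 11*T
n(G) = G/121 (n(G) = G/((11*11)) = G/121)
-n(41) = -41/121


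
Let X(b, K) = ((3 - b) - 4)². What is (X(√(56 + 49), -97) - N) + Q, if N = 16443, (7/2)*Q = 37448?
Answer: -39463/7 + 2*√105 ≈ -5617.1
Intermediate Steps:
Q = 74896/7 (Q = (2/7)*37448 = 74896/7 ≈ 10699.)
X(b, K) = (-1 - b)²
(X(√(56 + 49), -97) - N) + Q = ((1 + √(56 + 49))² - 1*16443) + 74896/7 = ((1 + √105)² - 16443) + 74896/7 = (-16443 + (1 + √105)²) + 74896/7 = -40205/7 + (1 + √105)²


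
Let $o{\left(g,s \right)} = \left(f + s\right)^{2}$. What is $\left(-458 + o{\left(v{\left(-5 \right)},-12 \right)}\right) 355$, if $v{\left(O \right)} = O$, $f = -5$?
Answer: $-59995$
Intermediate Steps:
$o{\left(g,s \right)} = \left(-5 + s\right)^{2}$
$\left(-458 + o{\left(v{\left(-5 \right)},-12 \right)}\right) 355 = \left(-458 + \left(-5 - 12\right)^{2}\right) 355 = \left(-458 + \left(-17\right)^{2}\right) 355 = \left(-458 + 289\right) 355 = \left(-169\right) 355 = -59995$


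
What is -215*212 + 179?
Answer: -45401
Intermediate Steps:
-215*212 + 179 = -45580 + 179 = -45401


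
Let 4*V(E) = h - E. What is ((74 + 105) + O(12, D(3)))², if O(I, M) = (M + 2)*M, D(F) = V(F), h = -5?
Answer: 32041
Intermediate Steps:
V(E) = -5/4 - E/4 (V(E) = (-5 - E)/4 = -5/4 - E/4)
D(F) = -5/4 - F/4
O(I, M) = M*(2 + M) (O(I, M) = (2 + M)*M = M*(2 + M))
((74 + 105) + O(12, D(3)))² = ((74 + 105) + (-5/4 - ¼*3)*(2 + (-5/4 - ¼*3)))² = (179 + (-5/4 - ¾)*(2 + (-5/4 - ¾)))² = (179 - 2*(2 - 2))² = (179 - 2*0)² = (179 + 0)² = 179² = 32041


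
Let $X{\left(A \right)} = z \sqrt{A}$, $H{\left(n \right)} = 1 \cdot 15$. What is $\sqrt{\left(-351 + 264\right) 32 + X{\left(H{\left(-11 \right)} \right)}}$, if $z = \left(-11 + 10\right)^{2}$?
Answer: $\sqrt{-2784 + \sqrt{15}} \approx 52.727 i$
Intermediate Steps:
$z = 1$ ($z = \left(-1\right)^{2} = 1$)
$H{\left(n \right)} = 15$
$X{\left(A \right)} = \sqrt{A}$ ($X{\left(A \right)} = 1 \sqrt{A} = \sqrt{A}$)
$\sqrt{\left(-351 + 264\right) 32 + X{\left(H{\left(-11 \right)} \right)}} = \sqrt{\left(-351 + 264\right) 32 + \sqrt{15}} = \sqrt{\left(-87\right) 32 + \sqrt{15}} = \sqrt{-2784 + \sqrt{15}}$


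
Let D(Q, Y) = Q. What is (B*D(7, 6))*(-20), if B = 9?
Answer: -1260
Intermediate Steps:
(B*D(7, 6))*(-20) = (9*7)*(-20) = 63*(-20) = -1260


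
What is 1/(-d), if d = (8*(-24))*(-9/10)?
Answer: -5/864 ≈ -0.0057870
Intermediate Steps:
d = 864/5 (d = -(-1728)/10 = -192*(-9/10) = 864/5 ≈ 172.80)
1/(-d) = 1/(-1*864/5) = 1/(-864/5) = -5/864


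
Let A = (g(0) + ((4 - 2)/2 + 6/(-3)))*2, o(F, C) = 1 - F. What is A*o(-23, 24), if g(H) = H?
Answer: -48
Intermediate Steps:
A = -2 (A = (0 + ((4 - 2)/2 + 6/(-3)))*2 = (0 + (2*(½) + 6*(-⅓)))*2 = (0 + (1 - 2))*2 = (0 - 1)*2 = -1*2 = -2)
A*o(-23, 24) = -2*(1 - 1*(-23)) = -2*(1 + 23) = -2*24 = -48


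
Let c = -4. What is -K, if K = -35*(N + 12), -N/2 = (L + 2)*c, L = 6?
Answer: 2660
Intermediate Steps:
N = 64 (N = -2*(6 + 2)*(-4) = -16*(-4) = -2*(-32) = 64)
K = -2660 (K = -35*(64 + 12) = -35*76 = -2660)
-K = -1*(-2660) = 2660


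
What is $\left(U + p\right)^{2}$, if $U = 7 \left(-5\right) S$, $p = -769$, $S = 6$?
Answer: $958441$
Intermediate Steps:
$U = -210$ ($U = 7 \left(-5\right) 6 = \left(-35\right) 6 = -210$)
$\left(U + p\right)^{2} = \left(-210 - 769\right)^{2} = \left(-979\right)^{2} = 958441$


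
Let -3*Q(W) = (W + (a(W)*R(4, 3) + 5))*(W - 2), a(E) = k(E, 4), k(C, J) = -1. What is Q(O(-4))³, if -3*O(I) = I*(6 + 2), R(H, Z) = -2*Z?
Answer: -4826809000/19683 ≈ -2.4523e+5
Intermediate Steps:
O(I) = -8*I/3 (O(I) = -I*(6 + 2)/3 = -I*8/3 = -8*I/3)
a(E) = -1
Q(W) = -(-2 + W)*(11 + W)/3 (Q(W) = -(W + (-(-2)*3 + 5))*(W - 2)/3 = -(W + (-1*(-6) + 5))*(-2 + W)/3 = -(W + (6 + 5))*(-2 + W)/3 = -(W + 11)*(-2 + W)/3 = -(11 + W)*(-2 + W)/3 = -(-2 + W)*(11 + W)/3)
Q(O(-4))³ = (22/3 - (-8)*(-4) - (-8/3*(-4))²/3)³ = (22/3 - 3*32/3 - (32/3)²/3)³ = (22/3 - 32 - ⅓*1024/9)³ = (22/3 - 32 - 1024/27)³ = (-1690/27)³ = -4826809000/19683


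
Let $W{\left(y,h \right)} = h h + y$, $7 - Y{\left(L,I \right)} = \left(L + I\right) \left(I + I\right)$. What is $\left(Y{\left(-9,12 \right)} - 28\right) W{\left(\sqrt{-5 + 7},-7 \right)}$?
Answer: $-4557 - 93 \sqrt{2} \approx -4688.5$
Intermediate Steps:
$Y{\left(L,I \right)} = 7 - 2 I \left(I + L\right)$ ($Y{\left(L,I \right)} = 7 - \left(L + I\right) \left(I + I\right) = 7 - \left(I + L\right) 2 I = 7 - 2 I \left(I + L\right)$)
$W{\left(y,h \right)} = y + h^{2}$ ($W{\left(y,h \right)} = h^{2} + y = y + h^{2}$)
$\left(Y{\left(-9,12 \right)} - 28\right) W{\left(\sqrt{-5 + 7},-7 \right)} = \left(\left(7 - 2 \cdot 12^{2} - 24 \left(-9\right)\right) - 28\right) \left(\sqrt{-5 + 7} + \left(-7\right)^{2}\right) = \left(\left(7 - 288 + 216\right) - 28\right) \left(\sqrt{2} + 49\right) = \left(\left(7 - 288 + 216\right) - 28\right) \left(49 + \sqrt{2}\right) = \left(-65 - 28\right) \left(49 + \sqrt{2}\right) = - 93 \left(49 + \sqrt{2}\right) = -4557 - 93 \sqrt{2}$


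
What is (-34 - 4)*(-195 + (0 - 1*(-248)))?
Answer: -2014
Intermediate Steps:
(-34 - 4)*(-195 + (0 - 1*(-248))) = -38*(-195 + (0 + 248)) = -38*(-195 + 248) = -38*53 = -2014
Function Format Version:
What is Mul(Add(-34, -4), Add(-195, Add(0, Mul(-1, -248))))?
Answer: -2014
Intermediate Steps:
Mul(Add(-34, -4), Add(-195, Add(0, Mul(-1, -248)))) = Mul(-38, Add(-195, Add(0, 248))) = Mul(-38, Add(-195, 248)) = Mul(-38, 53) = -2014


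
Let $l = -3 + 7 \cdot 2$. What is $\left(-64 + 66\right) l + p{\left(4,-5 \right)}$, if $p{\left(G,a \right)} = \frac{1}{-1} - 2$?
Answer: $19$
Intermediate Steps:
$l = 11$ ($l = -3 + 14 = 11$)
$p{\left(G,a \right)} = -3$ ($p{\left(G,a \right)} = -1 - 2 = -3$)
$\left(-64 + 66\right) l + p{\left(4,-5 \right)} = \left(-64 + 66\right) 11 - 3 = 2 \cdot 11 - 3 = 22 - 3 = 19$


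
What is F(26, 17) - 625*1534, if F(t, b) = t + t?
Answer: -958698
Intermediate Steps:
F(t, b) = 2*t
F(26, 17) - 625*1534 = 2*26 - 625*1534 = 52 - 958750 = -958698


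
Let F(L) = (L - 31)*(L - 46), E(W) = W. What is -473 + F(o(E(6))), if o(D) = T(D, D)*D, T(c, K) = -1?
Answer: 1451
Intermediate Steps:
o(D) = -D
F(L) = (-46 + L)*(-31 + L) (F(L) = (-31 + L)*(-46 + L) = (-46 + L)*(-31 + L))
-473 + F(o(E(6))) = -473 + (1426 + (-1*6)**2 - (-77)*6) = -473 + (1426 + (-6)**2 - 77*(-6)) = -473 + (1426 + 36 + 462) = -473 + 1924 = 1451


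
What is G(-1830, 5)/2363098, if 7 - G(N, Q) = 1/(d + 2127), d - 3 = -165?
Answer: 6877/2321743785 ≈ 2.9620e-6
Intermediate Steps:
d = -162 (d = 3 - 165 = -162)
G(N, Q) = 13754/1965 (G(N, Q) = 7 - 1/(-162 + 2127) = 7 - 1/1965 = 13754/1965)
G(-1830, 5)/2363098 = (13754/1965)/2363098 = (13754/1965)*(1/2363098) = 6877/2321743785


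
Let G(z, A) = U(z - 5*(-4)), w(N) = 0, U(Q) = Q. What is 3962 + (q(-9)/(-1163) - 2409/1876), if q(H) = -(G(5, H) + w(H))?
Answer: 8641489289/2181788 ≈ 3960.7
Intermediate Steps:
G(z, A) = 20 + z (G(z, A) = z - 5*(-4) = z + 20 = 20 + z)
q(H) = -25 (q(H) = -((20 + 5) + 0) = -(25 + 0) = -1*25 = -25)
3962 + (q(-9)/(-1163) - 2409/1876) = 3962 + (-25/(-1163) - 2409/1876) = 3962 + (-25*(-1/1163) - 2409*1/1876) = 3962 + (25/1163 - 2409/1876) = 3962 - 2754767/2181788 = 8641489289/2181788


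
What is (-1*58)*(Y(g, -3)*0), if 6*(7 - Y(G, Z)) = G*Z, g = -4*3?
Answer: 0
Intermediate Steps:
g = -12
Y(G, Z) = 7 - G*Z/6
(-1*58)*(Y(g, -3)*0) = (-1*58)*((7 - ⅙*(-12)*(-3))*0) = -58*(7 - 6)*0 = -58*0 = 0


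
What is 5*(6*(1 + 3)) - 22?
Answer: 98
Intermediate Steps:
5*(6*(1 + 3)) - 22 = 5*(6*4) - 22 = 5*24 - 22 = 120 - 22 = 98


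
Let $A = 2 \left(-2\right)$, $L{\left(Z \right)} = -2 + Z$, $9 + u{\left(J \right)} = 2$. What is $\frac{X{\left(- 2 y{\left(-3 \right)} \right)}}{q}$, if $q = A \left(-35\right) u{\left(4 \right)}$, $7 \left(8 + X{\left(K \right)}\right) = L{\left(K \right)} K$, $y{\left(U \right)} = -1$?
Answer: $\frac{2}{245} \approx 0.0081633$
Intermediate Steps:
$u{\left(J \right)} = -7$ ($u{\left(J \right)} = -9 + 2 = -7$)
$A = -4$
$X{\left(K \right)} = -8 + \frac{K \left(-2 + K\right)}{7}$ ($X{\left(K \right)} = -8 + \frac{\left(-2 + K\right) K}{7} = -8 + \frac{K \left(-2 + K\right)}{7}$)
$q = -980$ ($q = \left(-4\right) \left(-35\right) \left(-7\right) = 140 \left(-7\right) = -980$)
$\frac{X{\left(- 2 y{\left(-3 \right)} \right)}}{q} = \frac{-8 + \frac{\left(-2\right) \left(-1\right) \left(-2 - -2\right)}{7}}{-980} = \left(-8 + \frac{1}{7} \cdot 2 \left(-2 + 2\right)\right) \left(- \frac{1}{980}\right) = \left(-8 + \frac{1}{7} \cdot 2 \cdot 0\right) \left(- \frac{1}{980}\right) = \left(-8 + 0\right) \left(- \frac{1}{980}\right) = \left(-8\right) \left(- \frac{1}{980}\right) = \frac{2}{245}$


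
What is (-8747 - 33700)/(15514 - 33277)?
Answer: 14149/5921 ≈ 2.3896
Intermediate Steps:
(-8747 - 33700)/(15514 - 33277) = -42447/(-17763) = -42447*(-1/17763) = 14149/5921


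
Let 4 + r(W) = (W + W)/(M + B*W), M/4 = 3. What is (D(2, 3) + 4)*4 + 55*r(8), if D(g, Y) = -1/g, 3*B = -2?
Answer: -74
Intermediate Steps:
M = 12 (M = 4*3 = 12)
B = -⅔ (B = (⅓)*(-2) = -⅔ ≈ -0.66667)
r(W) = -4 + 2*W/(12 - 2*W/3) (r(W) = -4 + (W + W)/(12 - 2*W/3) = -4 + (2*W)/(12 - 2*W/3) = -4 + 2*W/(12 - 2*W/3))
(D(2, 3) + 4)*4 + 55*r(8) = (-1/2 + 4)*4 + 55*((72 - 7*8)/(-18 + 8)) = (-1*½ + 4)*4 + 55*((72 - 56)/(-10)) = (-½ + 4)*4 + 55*(-⅒*16) = (7/2)*4 + 55*(-8/5) = 14 - 88 = -74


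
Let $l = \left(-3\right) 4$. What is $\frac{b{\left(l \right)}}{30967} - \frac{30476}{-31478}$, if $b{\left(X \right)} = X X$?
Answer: $\frac{474141562}{487389613} \approx 0.97282$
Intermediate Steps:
$l = -12$
$b{\left(X \right)} = X^{2}$
$\frac{b{\left(l \right)}}{30967} - \frac{30476}{-31478} = \frac{\left(-12\right)^{2}}{30967} - \frac{30476}{-31478} = 144 \cdot \frac{1}{30967} - - \frac{15238}{15739} = \frac{144}{30967} + \frac{15238}{15739} = \frac{474141562}{487389613}$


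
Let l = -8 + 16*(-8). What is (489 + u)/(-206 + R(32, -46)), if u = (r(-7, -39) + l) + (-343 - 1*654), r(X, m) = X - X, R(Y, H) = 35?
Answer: 644/171 ≈ 3.7661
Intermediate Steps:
r(X, m) = 0
l = -136 (l = -8 - 128 = -136)
u = -1133 (u = (0 - 136) + (-343 - 1*654) = -136 + (-343 - 654) = -136 - 997 = -1133)
(489 + u)/(-206 + R(32, -46)) = (489 - 1133)/(-206 + 35) = -644/(-171) = -644*(-1/171) = 644/171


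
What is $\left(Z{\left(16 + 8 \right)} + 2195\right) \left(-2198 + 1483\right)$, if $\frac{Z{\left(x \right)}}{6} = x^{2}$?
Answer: $-4040465$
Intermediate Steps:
$Z{\left(x \right)} = 6 x^{2}$
$\left(Z{\left(16 + 8 \right)} + 2195\right) \left(-2198 + 1483\right) = \left(6 \left(16 + 8\right)^{2} + 2195\right) \left(-2198 + 1483\right) = \left(6 \cdot 24^{2} + 2195\right) \left(-715\right) = \left(6 \cdot 576 + 2195\right) \left(-715\right) = \left(3456 + 2195\right) \left(-715\right) = 5651 \left(-715\right) = -4040465$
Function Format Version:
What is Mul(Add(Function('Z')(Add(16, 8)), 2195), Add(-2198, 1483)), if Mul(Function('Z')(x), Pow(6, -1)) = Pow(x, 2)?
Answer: -4040465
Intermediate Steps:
Function('Z')(x) = Mul(6, Pow(x, 2))
Mul(Add(Function('Z')(Add(16, 8)), 2195), Add(-2198, 1483)) = Mul(Add(Mul(6, Pow(Add(16, 8), 2)), 2195), Add(-2198, 1483)) = Mul(Add(Mul(6, Pow(24, 2)), 2195), -715) = Mul(Add(Mul(6, 576), 2195), -715) = Mul(Add(3456, 2195), -715) = Mul(5651, -715) = -4040465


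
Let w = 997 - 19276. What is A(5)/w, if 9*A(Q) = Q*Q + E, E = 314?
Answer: -113/54837 ≈ -0.0020607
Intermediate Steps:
A(Q) = 314/9 + Q²/9 (A(Q) = (Q*Q + 314)/9 = (Q² + 314)/9 = (314 + Q²)/9 = 314/9 + Q²/9)
w = -18279
A(5)/w = (314/9 + (⅑)*5²)/(-18279) = (314/9 + (⅑)*25)*(-1/18279) = (314/9 + 25/9)*(-1/18279) = (113/3)*(-1/18279) = -113/54837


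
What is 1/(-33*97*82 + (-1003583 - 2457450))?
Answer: -1/3723515 ≈ -2.6856e-7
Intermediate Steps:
1/(-33*97*82 + (-1003583 - 2457450)) = 1/(-3201*82 - 3461033) = 1/(-262482 - 3461033) = 1/(-3723515) = -1/3723515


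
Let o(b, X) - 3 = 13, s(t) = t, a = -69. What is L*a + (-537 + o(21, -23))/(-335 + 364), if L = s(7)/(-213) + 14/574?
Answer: -1467273/84419 ≈ -17.381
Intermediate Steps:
o(b, X) = 16 (o(b, X) = 3 + 13 = 16)
L = -74/8733 (L = 7/(-213) + 14/574 = 7*(-1/213) + 14*(1/574) = -7/213 + 1/41 = -74/8733 ≈ -0.0084736)
L*a + (-537 + o(21, -23))/(-335 + 364) = -74/8733*(-69) + (-537 + 16)/(-335 + 364) = 1702/2911 - 521/29 = -1467273/84419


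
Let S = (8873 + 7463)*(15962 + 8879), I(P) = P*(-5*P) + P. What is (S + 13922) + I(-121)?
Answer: 405743172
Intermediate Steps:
I(P) = P - 5*P**2 (I(P) = -5*P**2 + P = P - 5*P**2)
S = 405802576 (S = 16336*24841 = 405802576)
(S + 13922) + I(-121) = (405802576 + 13922) - 121*(1 - 5*(-121)) = 405816498 - 121*(1 + 605) = 405816498 - 121*606 = 405816498 - 73326 = 405743172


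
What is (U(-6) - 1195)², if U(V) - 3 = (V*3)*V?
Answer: 1175056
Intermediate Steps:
U(V) = 3 + 3*V² (U(V) = 3 + (V*3)*V = 3 + (3*V)*V = 3 + 3*V²)
(U(-6) - 1195)² = ((3 + 3*(-6)²) - 1195)² = ((3 + 3*36) - 1195)² = ((3 + 108) - 1195)² = (111 - 1195)² = (-1084)² = 1175056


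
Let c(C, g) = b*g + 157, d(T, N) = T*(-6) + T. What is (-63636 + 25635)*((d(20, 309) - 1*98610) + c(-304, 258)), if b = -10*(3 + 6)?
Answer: 4627495773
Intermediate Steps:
b = -90 (b = -10*9 = -90)
d(T, N) = -5*T (d(T, N) = -6*T + T = -5*T)
c(C, g) = 157 - 90*g (c(C, g) = -90*g + 157 = 157 - 90*g)
(-63636 + 25635)*((d(20, 309) - 1*98610) + c(-304, 258)) = (-63636 + 25635)*((-5*20 - 1*98610) + (157 - 90*258)) = -38001*((-100 - 98610) + (157 - 23220)) = -38001*(-98710 - 23063) = -38001*(-121773) = 4627495773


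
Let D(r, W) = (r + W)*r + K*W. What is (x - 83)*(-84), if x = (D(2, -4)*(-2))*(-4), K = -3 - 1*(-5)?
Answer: 15036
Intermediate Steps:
K = 2 (K = -3 + 5 = 2)
D(r, W) = 2*W + r*(W + r) (D(r, W) = (r + W)*r + 2*W = (W + r)*r + 2*W = r*(W + r) + 2*W = 2*W + r*(W + r))
x = -96 (x = ((2² + 2*(-4) - 4*2)*(-2))*(-4) = ((4 - 8 - 8)*(-2))*(-4) = -12*(-2)*(-4) = 24*(-4) = -96)
(x - 83)*(-84) = (-96 - 83)*(-84) = -179*(-84) = 15036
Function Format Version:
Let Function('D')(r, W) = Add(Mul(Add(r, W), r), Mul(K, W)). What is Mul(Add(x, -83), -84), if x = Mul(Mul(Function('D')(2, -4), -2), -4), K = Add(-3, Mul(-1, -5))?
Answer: 15036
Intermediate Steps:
K = 2 (K = Add(-3, 5) = 2)
Function('D')(r, W) = Add(Mul(2, W), Mul(r, Add(W, r))) (Function('D')(r, W) = Add(Mul(Add(r, W), r), Mul(2, W)) = Add(Mul(Add(W, r), r), Mul(2, W)) = Add(Mul(r, Add(W, r)), Mul(2, W)) = Add(Mul(2, W), Mul(r, Add(W, r))))
x = -96 (x = Mul(Mul(Add(Pow(2, 2), Mul(2, -4), Mul(-4, 2)), -2), -4) = Mul(Mul(Add(4, -8, -8), -2), -4) = Mul(Mul(-12, -2), -4) = Mul(24, -4) = -96)
Mul(Add(x, -83), -84) = Mul(Add(-96, -83), -84) = Mul(-179, -84) = 15036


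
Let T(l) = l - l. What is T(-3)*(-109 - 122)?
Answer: 0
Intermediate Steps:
T(l) = 0
T(-3)*(-109 - 122) = 0*(-109 - 122) = 0*(-231) = 0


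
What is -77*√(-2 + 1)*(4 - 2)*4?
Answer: -616*I ≈ -616.0*I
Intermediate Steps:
-77*√(-2 + 1)*(4 - 2)*4 = -77*√(-1)*2*4 = -77*I*2*4 = -77*2*I*4 = -616*I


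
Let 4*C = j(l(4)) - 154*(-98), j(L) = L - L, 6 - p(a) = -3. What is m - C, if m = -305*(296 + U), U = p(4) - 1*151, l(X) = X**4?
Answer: -50743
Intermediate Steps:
p(a) = 9 (p(a) = 6 - 1*(-3) = 6 + 3 = 9)
U = -142 (U = 9 - 1*151 = 9 - 151 = -142)
m = -46970 (m = -305*(296 - 142) = -305*154 = -46970)
j(L) = 0
C = 3773 (C = (0 - 154*(-98))/4 = (0 + 15092)/4 = (1/4)*15092 = 3773)
m - C = -46970 - 1*3773 = -46970 - 3773 = -50743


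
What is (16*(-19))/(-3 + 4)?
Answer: -304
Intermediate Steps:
(16*(-19))/(-3 + 4) = -304/1 = -304*1 = -304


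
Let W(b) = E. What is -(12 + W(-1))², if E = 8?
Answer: -400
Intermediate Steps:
W(b) = 8
-(12 + W(-1))² = -(12 + 8)² = -1*20² = -1*400 = -400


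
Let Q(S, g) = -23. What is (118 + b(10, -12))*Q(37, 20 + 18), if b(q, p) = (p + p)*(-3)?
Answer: -4370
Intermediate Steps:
b(q, p) = -6*p (b(q, p) = (2*p)*(-3) = -6*p)
(118 + b(10, -12))*Q(37, 20 + 18) = (118 - 6*(-12))*(-23) = (118 + 72)*(-23) = 190*(-23) = -4370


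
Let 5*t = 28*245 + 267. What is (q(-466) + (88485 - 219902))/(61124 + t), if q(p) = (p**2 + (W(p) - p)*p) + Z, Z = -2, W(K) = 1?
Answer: -659425/312747 ≈ -2.1085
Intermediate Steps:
q(p) = -2 + p**2 + p*(1 - p) (q(p) = (p**2 + (1 - p)*p) - 2 = (p**2 + p*(1 - p)) - 2 = -2 + p**2 + p*(1 - p))
t = 7127/5 (t = (28*245 + 267)/5 = (6860 + 267)/5 = (1/5)*7127 = 7127/5 ≈ 1425.4)
(q(-466) + (88485 - 219902))/(61124 + t) = ((-2 - 466) + (88485 - 219902))/(61124 + 7127/5) = (-468 - 131417)/(312747/5) = -131885*5/312747 = -659425/312747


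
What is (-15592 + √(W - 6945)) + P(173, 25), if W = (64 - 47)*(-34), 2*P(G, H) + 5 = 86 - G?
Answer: -15638 + I*√7523 ≈ -15638.0 + 86.735*I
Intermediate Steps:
P(G, H) = 81/2 - G/2 (P(G, H) = -5/2 + (86 - G)/2 = -5/2 + (43 - G/2) = 81/2 - G/2)
W = -578 (W = 17*(-34) = -578)
(-15592 + √(W - 6945)) + P(173, 25) = (-15592 + √(-578 - 6945)) + (81/2 - ½*173) = (-15592 + √(-7523)) + (81/2 - 173/2) = (-15592 + I*√7523) - 46 = -15638 + I*√7523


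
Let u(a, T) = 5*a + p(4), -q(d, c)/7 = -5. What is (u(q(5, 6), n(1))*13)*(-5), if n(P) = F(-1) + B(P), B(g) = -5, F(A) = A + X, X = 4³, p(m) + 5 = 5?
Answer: -11375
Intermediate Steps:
p(m) = 0 (p(m) = -5 + 5 = 0)
X = 64
q(d, c) = 35 (q(d, c) = -7*(-5) = 35)
F(A) = 64 + A (F(A) = A + 64 = 64 + A)
n(P) = 58 (n(P) = (64 - 1) - 5 = 63 - 5 = 58)
u(a, T) = 5*a (u(a, T) = 5*a + 0 = 5*a)
(u(q(5, 6), n(1))*13)*(-5) = ((5*35)*13)*(-5) = (175*13)*(-5) = 2275*(-5) = -11375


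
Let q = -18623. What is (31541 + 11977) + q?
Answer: 24895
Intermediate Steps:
(31541 + 11977) + q = (31541 + 11977) - 18623 = 43518 - 18623 = 24895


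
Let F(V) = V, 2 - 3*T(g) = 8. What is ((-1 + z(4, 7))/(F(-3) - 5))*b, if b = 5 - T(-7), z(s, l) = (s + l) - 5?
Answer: -35/8 ≈ -4.3750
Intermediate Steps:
z(s, l) = -5 + l + s (z(s, l) = (l + s) - 5 = -5 + l + s)
T(g) = -2 (T(g) = 2/3 - 1/3*8 = 2/3 - 8/3 = -2)
b = 7 (b = 5 - 1*(-2) = 5 + 2 = 7)
((-1 + z(4, 7))/(F(-3) - 5))*b = ((-1 + (-5 + 7 + 4))/(-3 - 5))*7 = ((-1 + 6)/(-8))*7 = (5*(-1/8))*7 = -5/8*7 = -35/8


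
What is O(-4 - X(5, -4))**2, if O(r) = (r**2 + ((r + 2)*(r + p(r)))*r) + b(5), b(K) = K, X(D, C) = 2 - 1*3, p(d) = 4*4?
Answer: 2809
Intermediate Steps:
p(d) = 16
X(D, C) = -1 (X(D, C) = 2 - 3 = -1)
O(r) = 5 + r**2 + r*(2 + r)*(16 + r) (O(r) = (r**2 + ((r + 2)*(r + 16))*r) + 5 = (r**2 + ((2 + r)*(16 + r))*r) + 5 = (r**2 + r*(2 + r)*(16 + r)) + 5 = 5 + r**2 + r*(2 + r)*(16 + r))
O(-4 - X(5, -4))**2 = (5 + (-4 - 1*(-1))**3 + 19*(-4 - 1*(-1))**2 + 32*(-4 - 1*(-1)))**2 = (5 + (-4 + 1)**3 + 19*(-4 + 1)**2 + 32*(-4 + 1))**2 = (5 + (-3)**3 + 19*(-3)**2 + 32*(-3))**2 = (5 - 27 + 19*9 - 96)**2 = (5 - 27 + 171 - 96)**2 = 53**2 = 2809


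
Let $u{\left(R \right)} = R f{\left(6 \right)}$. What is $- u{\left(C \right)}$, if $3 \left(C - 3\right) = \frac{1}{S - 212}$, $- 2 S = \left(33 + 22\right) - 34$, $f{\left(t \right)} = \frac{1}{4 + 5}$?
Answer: $- \frac{4003}{12015} \approx -0.33317$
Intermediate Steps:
$f{\left(t \right)} = \frac{1}{9}$
$S = - \frac{21}{2}$ ($S = - \frac{\left(33 + 22\right) - 34}{2} = - \frac{55 - 34}{2} = \left(- \frac{1}{2}\right) 21 = - \frac{21}{2} \approx -10.5$)
$C = \frac{4003}{1335}$ ($C = 3 + \frac{1}{3 \left(- \frac{21}{2} - 212\right)} = 3 + \frac{1}{3 \left(- \frac{445}{2}\right)} = 3 + \frac{1}{3} \left(- \frac{2}{445}\right) = 3 - \frac{2}{1335} = \frac{4003}{1335} \approx 2.9985$)
$u{\left(R \right)} = \frac{R}{9}$ ($u{\left(R \right)} = R \frac{1}{9} = \frac{R}{9}$)
$- u{\left(C \right)} = - \frac{4003}{9 \cdot 1335} = \left(-1\right) \frac{4003}{12015} = - \frac{4003}{12015}$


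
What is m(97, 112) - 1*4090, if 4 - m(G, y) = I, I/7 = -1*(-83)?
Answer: -4667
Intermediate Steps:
I = 581 (I = 7*(-1*(-83)) = 7*83 = 581)
m(G, y) = -577 (m(G, y) = 4 - 1*581 = 4 - 581 = -577)
m(97, 112) - 1*4090 = -577 - 1*4090 = -577 - 4090 = -4667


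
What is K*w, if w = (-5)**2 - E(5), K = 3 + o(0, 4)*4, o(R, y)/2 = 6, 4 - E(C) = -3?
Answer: 918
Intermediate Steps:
E(C) = 7 (E(C) = 4 - 1*(-3) = 4 + 3 = 7)
o(R, y) = 12 (o(R, y) = 2*6 = 12)
K = 51 (K = 3 + 12*4 = 3 + 48 = 51)
w = 18 (w = (-5)**2 - 1*7 = 25 - 7 = 18)
K*w = 51*18 = 918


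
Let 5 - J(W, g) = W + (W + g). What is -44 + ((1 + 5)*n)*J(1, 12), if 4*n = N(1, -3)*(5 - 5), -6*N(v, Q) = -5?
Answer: -44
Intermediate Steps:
J(W, g) = 5 - g - 2*W (J(W, g) = 5 - (W + (W + g)) = 5 - (g + 2*W) = 5 + (-g - 2*W) = 5 - g - 2*W)
N(v, Q) = 5/6 (N(v, Q) = -1/6*(-5) = 5/6)
n = 0 (n = (5*(5 - 5)/6)/4 = ((5/6)*0)/4 = (1/4)*0 = 0)
-44 + ((1 + 5)*n)*J(1, 12) = -44 + ((1 + 5)*0)*(5 - 1*12 - 2*1) = -44 + (6*0)*(5 - 12 - 2) = -44 + 0*(-9) = -44 + 0 = -44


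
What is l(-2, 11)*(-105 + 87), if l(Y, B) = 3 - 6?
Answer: 54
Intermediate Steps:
l(Y, B) = -3
l(-2, 11)*(-105 + 87) = -3*(-105 + 87) = -3*(-18) = 54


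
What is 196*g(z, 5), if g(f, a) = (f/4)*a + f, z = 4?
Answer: 1764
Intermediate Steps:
g(f, a) = f + a*f/4 (g(f, a) = (f/4)*a + f = a*f/4 + f = f + a*f/4)
196*g(z, 5) = 196*((1/4)*4*(4 + 5)) = 196*((1/4)*4*9) = 196*9 = 1764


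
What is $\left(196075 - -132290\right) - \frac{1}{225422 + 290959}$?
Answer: $\frac{169561447064}{516381} \approx 3.2837 \cdot 10^{5}$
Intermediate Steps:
$\left(196075 - -132290\right) - \frac{1}{225422 + 290959} = \left(196075 + 132290\right) - \frac{1}{516381} = 328365 - \frac{1}{516381} = \frac{169561447064}{516381}$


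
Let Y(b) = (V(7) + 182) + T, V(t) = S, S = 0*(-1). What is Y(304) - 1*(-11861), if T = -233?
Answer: 11810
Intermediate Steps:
S = 0
V(t) = 0
Y(b) = -51 (Y(b) = (0 + 182) - 233 = 182 - 233 = -51)
Y(304) - 1*(-11861) = -51 - 1*(-11861) = -51 + 11861 = 11810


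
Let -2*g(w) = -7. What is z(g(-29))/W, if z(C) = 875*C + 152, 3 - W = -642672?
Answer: 2143/428450 ≈ 0.0050018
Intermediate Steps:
g(w) = 7/2 (g(w) = -½*(-7) = 7/2)
W = 642675 (W = 3 - 1*(-642672) = 3 + 642672 = 642675)
z(C) = 152 + 875*C
z(g(-29))/W = (152 + 875*(7/2))/642675 = (152 + 6125/2)*(1/642675) = (6429/2)*(1/642675) = 2143/428450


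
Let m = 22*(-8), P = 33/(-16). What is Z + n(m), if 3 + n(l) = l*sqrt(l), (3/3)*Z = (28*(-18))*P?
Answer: 2073/2 - 704*I*sqrt(11) ≈ 1036.5 - 2334.9*I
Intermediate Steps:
P = -33/16 (P = 33*(-1/16) = -33/16 ≈ -2.0625)
m = -176
Z = 2079/2 (Z = (28*(-18))*(-33/16) = -504*(-33/16) = 2079/2 ≈ 1039.5)
n(l) = -3 + l**(3/2) (n(l) = -3 + l*sqrt(l) = -3 + l**(3/2))
Z + n(m) = 2079/2 + (-3 + (-176)**(3/2)) = 2079/2 + (-3 - 704*I*sqrt(11)) = 2073/2 - 704*I*sqrt(11)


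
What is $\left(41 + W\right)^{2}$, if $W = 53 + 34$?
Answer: $16384$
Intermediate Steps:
$W = 87$
$\left(41 + W\right)^{2} = \left(41 + 87\right)^{2} = 128^{2} = 16384$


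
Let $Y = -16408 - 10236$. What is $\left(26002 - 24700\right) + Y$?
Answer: $-25342$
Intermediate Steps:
$Y = -26644$
$\left(26002 - 24700\right) + Y = \left(26002 - 24700\right) - 26644 = 1302 - 26644 = -25342$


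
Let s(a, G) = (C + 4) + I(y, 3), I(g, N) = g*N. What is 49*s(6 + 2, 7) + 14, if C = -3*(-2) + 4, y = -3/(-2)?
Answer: 1841/2 ≈ 920.50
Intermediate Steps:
y = 3/2 (y = -3*(-1/2) = 3/2 ≈ 1.5000)
C = 10 (C = 6 + 4 = 10)
I(g, N) = N*g
s(a, G) = 37/2 (s(a, G) = (10 + 4) + 3*(3/2) = 14 + 9/2 = 37/2)
49*s(6 + 2, 7) + 14 = 49*(37/2) + 14 = 1813/2 + 14 = 1841/2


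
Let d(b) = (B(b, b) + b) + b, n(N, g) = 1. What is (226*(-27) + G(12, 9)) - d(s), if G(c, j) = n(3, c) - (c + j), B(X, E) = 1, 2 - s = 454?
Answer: -5219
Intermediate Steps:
s = -452 (s = 2 - 1*454 = 2 - 454 = -452)
d(b) = 1 + 2*b (d(b) = (1 + b) + b = 1 + 2*b)
G(c, j) = 1 - c - j (G(c, j) = 1 - (c + j) = 1 + (-c - j) = 1 - c - j)
(226*(-27) + G(12, 9)) - d(s) = (226*(-27) + (1 - 1*12 - 1*9)) - (1 + 2*(-452)) = (-6102 + (1 - 12 - 9)) - (1 - 904) = (-6102 - 20) - 1*(-903) = -6122 + 903 = -5219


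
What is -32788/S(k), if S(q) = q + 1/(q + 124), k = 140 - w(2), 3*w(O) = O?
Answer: -77707560/330229 ≈ -235.31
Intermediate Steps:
w(O) = O/3
k = 418/3 (k = 140 - 2/3 = 140 - 1*⅔ = 140 - ⅔ = 418/3 ≈ 139.33)
S(q) = q + 1/(124 + q)
-32788/S(k) = -32788*(124 + 418/3)/(1 + (418/3)² + 124*(418/3)) = -32788*790/(3*(1 + 174724/9 + 51832/3)) = -32788/((3/790)*(330229/9)) = -32788/330229/2370 = -32788*2370/330229 = -77707560/330229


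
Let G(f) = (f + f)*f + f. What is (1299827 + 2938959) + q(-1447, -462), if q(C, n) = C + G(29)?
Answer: 4239050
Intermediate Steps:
G(f) = f + 2*f**2 (G(f) = (2*f)*f + f = 2*f**2 + f = f + 2*f**2)
q(C, n) = 1711 + C (q(C, n) = C + 29*(1 + 2*29) = C + 29*(1 + 58) = C + 29*59 = C + 1711 = 1711 + C)
(1299827 + 2938959) + q(-1447, -462) = (1299827 + 2938959) + (1711 - 1447) = 4238786 + 264 = 4239050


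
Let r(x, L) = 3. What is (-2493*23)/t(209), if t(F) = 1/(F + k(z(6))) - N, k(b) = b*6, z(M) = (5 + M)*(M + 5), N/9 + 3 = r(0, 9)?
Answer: -53611965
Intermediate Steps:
N = 0 (N = -27 + 9*3 = -27 + 27 = 0)
z(M) = (5 + M)**2 (z(M) = (5 + M)*(5 + M) = (5 + M)**2)
k(b) = 6*b
t(F) = 1/(726 + F) (t(F) = 1/(F + 6*(5 + 6)**2) - 1*0 = 1/(F + 6*11**2) + 0 = 1/(F + 6*121) + 0 = 1/(F + 726) + 0 = 1/(726 + F) + 0 = 1/(726 + F))
(-2493*23)/t(209) = (-2493*23)/(1/(726 + 209)) = -57339/(1/935) = -57339/1/935 = -57339*935 = -53611965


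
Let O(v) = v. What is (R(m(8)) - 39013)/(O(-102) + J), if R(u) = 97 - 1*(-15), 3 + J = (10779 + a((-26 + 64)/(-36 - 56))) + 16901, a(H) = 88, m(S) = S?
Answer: -12967/9221 ≈ -1.4062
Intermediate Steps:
J = 27765 (J = -3 + ((10779 + 88) + 16901) = -3 + (10867 + 16901) = -3 + 27768 = 27765)
R(u) = 112 (R(u) = 97 + 15 = 112)
(R(m(8)) - 39013)/(O(-102) + J) = (112 - 39013)/(-102 + 27765) = -38901/27663 = -38901*1/27663 = -12967/9221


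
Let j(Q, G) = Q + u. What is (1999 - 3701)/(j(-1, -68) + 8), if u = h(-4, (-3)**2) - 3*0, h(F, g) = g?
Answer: -851/8 ≈ -106.38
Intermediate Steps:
u = 9 (u = (-3)**2 - 3*0 = 9 + 0 = 9)
j(Q, G) = 9 + Q (j(Q, G) = Q + 9 = 9 + Q)
(1999 - 3701)/(j(-1, -68) + 8) = (1999 - 3701)/((9 - 1) + 8) = -1702/(8 + 8) = -1702/16 = -1702*1/16 = -851/8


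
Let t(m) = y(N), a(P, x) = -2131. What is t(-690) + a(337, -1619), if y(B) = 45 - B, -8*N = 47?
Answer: -16641/8 ≈ -2080.1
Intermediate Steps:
N = -47/8 (N = -1/8*47 = -47/8 ≈ -5.8750)
t(m) = 407/8 (t(m) = 45 - 1*(-47/8) = 45 + 47/8 = 407/8)
t(-690) + a(337, -1619) = 407/8 - 2131 = -16641/8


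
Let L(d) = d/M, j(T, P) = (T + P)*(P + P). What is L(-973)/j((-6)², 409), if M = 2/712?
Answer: -1946/2045 ≈ -0.95159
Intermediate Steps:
M = 1/356 (M = 2*(1/712) = 1/356 ≈ 0.0028090)
j(T, P) = 2*P*(P + T) (j(T, P) = (P + T)*(2*P) = 2*P*(P + T))
L(d) = 356*d (L(d) = d/(1/356) = d*356 = 356*d)
L(-973)/j((-6)², 409) = (356*(-973))/((2*409*(409 + (-6)²))) = -346388*1/(818*(409 + 36)) = -346388/(2*409*445) = -346388/364010 = -346388*1/364010 = -1946/2045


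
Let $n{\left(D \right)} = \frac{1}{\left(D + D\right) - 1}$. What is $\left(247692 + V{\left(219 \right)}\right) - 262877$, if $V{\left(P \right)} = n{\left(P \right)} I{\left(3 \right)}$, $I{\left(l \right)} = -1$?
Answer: $- \frac{6635846}{437} \approx -15185.0$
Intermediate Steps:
$n{\left(D \right)} = \frac{1}{-1 + 2 D}$ ($n{\left(D \right)} = \frac{1}{2 D - 1} = \frac{1}{-1 + 2 D}$)
$V{\left(P \right)} = - \frac{1}{-1 + 2 P}$ ($V{\left(P \right)} = \frac{1}{-1 + 2 P} \left(-1\right) = - \frac{1}{-1 + 2 P}$)
$\left(247692 + V{\left(219 \right)}\right) - 262877 = \left(247692 - \frac{1}{-1 + 2 \cdot 219}\right) - 262877 = \left(247692 - \frac{1}{-1 + 438}\right) - 262877 = \left(247692 - \frac{1}{437}\right) - 262877 = \frac{108241403}{437} - 262877 = - \frac{6635846}{437}$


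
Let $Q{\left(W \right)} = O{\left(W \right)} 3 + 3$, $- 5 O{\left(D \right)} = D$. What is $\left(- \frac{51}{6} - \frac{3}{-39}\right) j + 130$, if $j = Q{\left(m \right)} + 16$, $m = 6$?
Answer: $\frac{37}{130} \approx 0.28462$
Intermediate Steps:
$O{\left(D \right)} = - \frac{D}{5}$
$Q{\left(W \right)} = 3 - \frac{3 W}{5}$ ($Q{\left(W \right)} = - \frac{W}{5} \cdot 3 + 3 = - \frac{3 W}{5} + 3 = 3 - \frac{3 W}{5}$)
$j = \frac{77}{5}$ ($j = \left(3 - \frac{18}{5}\right) + 16 = - \frac{3}{5} + 16 = \frac{77}{5} \approx 15.4$)
$\left(- \frac{51}{6} - \frac{3}{-39}\right) j + 130 = \left(- \frac{51}{6} - \frac{3}{-39}\right) \frac{77}{5} + 130 = \left(\left(-51\right) \frac{1}{6} - - \frac{1}{13}\right) \frac{77}{5} + 130 = \left(- \frac{17}{2} + \frac{1}{13}\right) \frac{77}{5} + 130 = \left(- \frac{219}{26}\right) \frac{77}{5} + 130 = - \frac{16863}{130} + 130 = \frac{37}{130}$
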